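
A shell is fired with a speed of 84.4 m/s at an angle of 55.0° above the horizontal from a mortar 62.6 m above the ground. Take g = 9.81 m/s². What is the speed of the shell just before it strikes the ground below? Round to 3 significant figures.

91.4 m/s

v_x = 84.4 cos 55.0° = 48.41 m/s is unchanged throughout.
For the vertical component, v_y² = v_y0² + 2 g h = (69.14)² + 2×9.81×62.6 = 6009, so |v_y| = 77.52 m/s.
Impact speed = √(v_x² + v_y²) = √(2344 + 6009) = 91.4 m/s.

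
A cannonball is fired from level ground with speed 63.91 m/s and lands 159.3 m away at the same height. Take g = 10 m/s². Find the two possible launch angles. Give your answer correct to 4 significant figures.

Level-ground range: R = v₀² sin(2θ)/g ⇒ sin 2θ = R g / v₀² = 159.3×10/63.91² = 0.3900.
2θ = arcsin(0.3900) = 22.954° or 180° − 22.954° = 157.046°.
So θ = 11.48° or θ = 78.52°.

11.48° and 78.52°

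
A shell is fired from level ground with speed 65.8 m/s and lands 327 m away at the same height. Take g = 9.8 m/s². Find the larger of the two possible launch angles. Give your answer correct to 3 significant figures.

Level-ground range: R = v₀² sin(2θ)/g ⇒ sin 2θ = R g / v₀² = 327×9.8/65.8² = 0.7402.
2θ = arcsin(0.7402) = 47.75° or 180° − 47.75° = 132.25°.
So θ = 23.9° or θ = 66.1°.

66.1°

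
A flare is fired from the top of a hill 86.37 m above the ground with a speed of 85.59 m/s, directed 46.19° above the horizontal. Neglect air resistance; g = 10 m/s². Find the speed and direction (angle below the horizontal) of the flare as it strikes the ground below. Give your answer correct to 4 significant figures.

95.15 m/s at 51.48° below the horizontal

v_x = 85.59 cos 46.19° = 59.251 m/s (constant).
|v_y| at impact = √((61.765)² + 2×10×86.37) = 74.447 m/s.
Speed = √(59.251² + 74.447²) = 95.15 m/s; angle = arctan(74.447/59.251) = 51.48° below horizontal.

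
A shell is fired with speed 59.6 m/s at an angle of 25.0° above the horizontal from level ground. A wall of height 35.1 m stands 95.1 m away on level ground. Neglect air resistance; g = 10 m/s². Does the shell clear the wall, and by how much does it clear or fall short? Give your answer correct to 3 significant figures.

No — it falls 6.25 m short of clearing the wall.

v_x = 59.6 cos 25.0° = 54.02 m/s; v_y0 = 59.6 sin 25.0° = 25.19 m/s.
Time to reach the wall: t = 95.1 / 54.02 = 1.760 s.
Height at that point: y = 25.19×1.760 − 5.000×1.760² = 28.85 m.
That is 35.1 − 28.85 = 6.25 m below the top of the wall, so the shell does not clear it.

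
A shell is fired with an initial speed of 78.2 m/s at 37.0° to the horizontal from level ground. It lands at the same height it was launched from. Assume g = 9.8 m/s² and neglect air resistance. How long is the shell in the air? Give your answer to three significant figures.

Vertical component: v_y = 78.2 sin 37.0° = 47.06 m/s.
For a projectile landing at launch height, time of flight is t = 2 v_y / g = 2 × 47.06 / 9.8 = 9.60 s.

9.60 s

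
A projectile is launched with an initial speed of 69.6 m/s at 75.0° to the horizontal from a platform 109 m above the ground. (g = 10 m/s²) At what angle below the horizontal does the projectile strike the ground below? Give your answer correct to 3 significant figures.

77.6°

v_x = 69.6 cos 75.0° = 18.01 m/s.
At impact |v_y| = √(v_y0² + 2 g h) = √(67.23² + 2×10×109) = 81.85 m/s.
Angle below horizontal = arctan(|v_y| / v_x) = arctan(81.85 / 18.01) = 77.6°.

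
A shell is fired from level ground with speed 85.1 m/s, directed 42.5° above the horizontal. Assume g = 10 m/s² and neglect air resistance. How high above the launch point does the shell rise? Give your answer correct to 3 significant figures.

Vertical component of launch velocity: v_y = 85.1 sin 42.5° = 57.49 m/s.
At the highest point the vertical velocity is zero, so v_y² = 2 g h_max.
h_max = (57.49)² / (2 × 10) = 3305 / 20.00 = 165 m.

165 m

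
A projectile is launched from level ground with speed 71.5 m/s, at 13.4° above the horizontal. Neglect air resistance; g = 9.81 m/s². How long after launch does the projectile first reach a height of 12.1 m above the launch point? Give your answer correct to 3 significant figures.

v_y0 = 71.5 sin 13.4° = 16.57 m/s.
Set y = v_y0 t − ½ g t² = 12.1: 4.905 t² − 16.57 t + 12.1 = 0.
t = [16.57 ± √(274.6 − 237.4)] / 9.81 = (16.57 ± 6.099) / 9.81, giving t = 1.07 s or t = 2.31 s.
The projectile is on the way up at the first time, so t = 1.07 s.

1.07 s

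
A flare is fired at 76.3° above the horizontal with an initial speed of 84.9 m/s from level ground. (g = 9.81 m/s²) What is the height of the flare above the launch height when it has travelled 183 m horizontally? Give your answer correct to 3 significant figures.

v_x = 84.9 cos 76.3° = 20.11 m/s, v_y0 = 84.9 sin 76.3° = 82.48 m/s.
Time to reach x = 183 m: t = x / v_x = 183 / 20.11 = 9.100 s.
y = v_y0 t − ½ g t² = 82.48×9.100 − 4.905×9.100² = 344 m.

344 m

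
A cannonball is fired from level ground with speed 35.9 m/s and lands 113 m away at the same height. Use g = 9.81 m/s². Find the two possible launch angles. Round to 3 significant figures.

Level-ground range: R = v₀² sin(2θ)/g ⇒ sin 2θ = R g / v₀² = 113×9.81/35.9² = 0.8601.
2θ = arcsin(0.8601) = 59.33° or 180° − 59.33° = 120.67°.
So θ = 29.7° or θ = 60.3°.

29.7° and 60.3°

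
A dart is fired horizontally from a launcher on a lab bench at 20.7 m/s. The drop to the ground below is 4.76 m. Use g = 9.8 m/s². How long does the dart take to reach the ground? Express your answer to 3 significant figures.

0.986 s

The horizontal speed doesn't affect the fall. With v_y0 = 0, h = ½ g t².
t = √(2 × 4.76 / 9.8) = √0.9714 = 0.986 s.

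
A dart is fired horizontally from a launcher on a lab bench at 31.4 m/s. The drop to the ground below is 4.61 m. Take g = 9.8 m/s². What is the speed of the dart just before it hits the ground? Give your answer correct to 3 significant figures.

Fall time: t = √(2 × 4.61 / 9.8) = 0.9700 s.
At impact: v_x = 31.4 m/s (unchanged), v_y = g t = 9.8 × 0.9700 = 9.506 m/s.
Speed = √(v_x² + v_y²) = √(986.0 + 90.36) = 32.8 m/s.

32.8 m/s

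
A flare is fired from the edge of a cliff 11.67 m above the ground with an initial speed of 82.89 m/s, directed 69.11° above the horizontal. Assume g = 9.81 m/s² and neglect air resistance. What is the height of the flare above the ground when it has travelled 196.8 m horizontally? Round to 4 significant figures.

v_x = 82.89 cos 69.11° = 29.556 m/s, v_y0 = 82.89 sin 69.11° = 77.441 m/s.
Time to reach x = 196.8 m: t = x / v_x = 196.8 / 29.556 = 6.6585 s.
y = 11.67 + v_y0 t − ½ g t² = 11.67 + 77.441×6.6585 − 4.905×6.6585² = 309.8 m.

309.8 m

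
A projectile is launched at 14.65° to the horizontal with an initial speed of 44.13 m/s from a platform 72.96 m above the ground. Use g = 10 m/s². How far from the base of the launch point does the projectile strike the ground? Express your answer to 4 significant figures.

Components: v_x = 44.13 cos 14.65° = 42.695 m/s, v_y = 44.13 sin 14.65° = 11.161 m/s.
Vertical: 0 = 72.96 + 11.161 t − ½(10) t² ⇒ 5.000 t² − 11.161 t − 72.96 = 0.
t = [11.161 + √(124.57 + 1459.2)] / 10.00 = 5.0958 s.
Horizontal: R = v_x · t = 42.695 × 5.0958 = 217.6 m.

217.6 m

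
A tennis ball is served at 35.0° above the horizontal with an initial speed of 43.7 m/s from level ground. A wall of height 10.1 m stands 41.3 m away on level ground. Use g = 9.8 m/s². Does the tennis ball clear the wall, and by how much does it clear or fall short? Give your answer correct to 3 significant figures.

v_x = 43.7 cos 35.0° = 35.80 m/s; v_y0 = 43.7 sin 35.0° = 25.07 m/s.
Time to reach the wall: t = 41.3 / 35.80 = 1.154 s.
Height at that point: y = 25.07×1.154 − 4.900×1.154² = 22.41 m.
That is 22.41 − 10.1 = 12.3 m above the top of the wall, so the tennis ball clears it.

Yes — it clears the wall by 12.3 m.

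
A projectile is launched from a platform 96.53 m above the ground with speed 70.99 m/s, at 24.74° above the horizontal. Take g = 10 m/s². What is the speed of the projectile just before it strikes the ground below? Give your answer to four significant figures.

v_x = 70.99 cos 24.74° = 64.474 m/s is unchanged throughout.
For the vertical component, v_y² = v_y0² + 2 g h = (29.709)² + 2×10×96.53 = 2813.2, so |v_y| = 53.040 m/s.
Impact speed = √(v_x² + v_y²) = √(4156.9 + 2813.2) = 83.49 m/s.

83.49 m/s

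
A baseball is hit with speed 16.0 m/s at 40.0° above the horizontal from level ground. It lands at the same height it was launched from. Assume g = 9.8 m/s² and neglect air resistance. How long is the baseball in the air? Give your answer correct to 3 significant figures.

Vertical component: v_y = 16.0 sin 40.0° = 10.28 m/s.
For a projectile landing at launch height, time of flight is t = 2 v_y / g = 2 × 10.28 / 9.8 = 2.10 s.

2.10 s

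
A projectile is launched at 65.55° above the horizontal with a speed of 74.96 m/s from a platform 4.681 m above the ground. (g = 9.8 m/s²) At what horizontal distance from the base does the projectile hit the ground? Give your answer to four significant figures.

Components: v_x = 74.96 cos 65.55° = 31.026 m/s, v_y = 74.96 sin 65.55° = 68.238 m/s.
Vertical: 0 = 4.681 + 68.238 t − ½(9.8) t² ⇒ 4.900 t² − 68.238 t − 4.681 = 0.
t = [68.238 + √(4656.4 + 91.748)] / 9.800 = 13.994 s.
Horizontal: R = v_x · t = 31.026 × 13.994 = 434.2 m.

434.2 m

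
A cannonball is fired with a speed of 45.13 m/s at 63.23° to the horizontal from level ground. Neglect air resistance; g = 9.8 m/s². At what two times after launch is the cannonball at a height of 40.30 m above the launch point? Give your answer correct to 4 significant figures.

v_y0 = 45.13 sin 63.23° = 40.293 m/s.
Set y = v_y0 t − ½ g t² = 40.30: 4.900 t² − 40.293 t + 40.30 = 0.
t = [40.293 ± √(1623.5 − 789.88)] / 9.8 = (40.293 ± 28.872) / 9.8, giving t = 1.165 s or t = 7.058 s.
So the cannonball is at 40.30 m at t = 1.165 s (rising) and t = 7.058 s (falling).

1.165 s and 7.058 s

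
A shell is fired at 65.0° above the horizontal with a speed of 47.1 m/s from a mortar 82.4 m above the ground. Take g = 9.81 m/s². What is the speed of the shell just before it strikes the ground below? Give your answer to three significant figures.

61.9 m/s

v_x = 47.1 cos 65.0° = 19.91 m/s is unchanged throughout.
For the vertical component, v_y² = v_y0² + 2 g h = (42.69)² + 2×9.81×82.4 = 3439, so |v_y| = 58.64 m/s.
Impact speed = √(v_x² + v_y²) = √(396.4 + 3439) = 61.9 m/s.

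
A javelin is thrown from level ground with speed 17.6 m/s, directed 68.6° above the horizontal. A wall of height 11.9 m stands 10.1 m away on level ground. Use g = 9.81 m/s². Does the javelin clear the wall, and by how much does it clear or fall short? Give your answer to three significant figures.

v_x = 17.6 cos 68.6° = 6.422 m/s; v_y0 = 17.6 sin 68.6° = 16.39 m/s.
Time to reach the wall: t = 10.1 / 6.422 = 1.573 s.
Height at that point: y = 16.39×1.573 − 4.905×1.573² = 13.64 m.
That is 13.64 − 11.9 = 1.74 m above the top of the wall, so the javelin clears it.

Yes — it clears the wall by 1.74 m.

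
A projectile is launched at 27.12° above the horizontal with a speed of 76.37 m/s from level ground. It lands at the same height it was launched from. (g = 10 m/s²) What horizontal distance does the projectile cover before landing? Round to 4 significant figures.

For level ground, R = v₀² sin(2θ) / g.
sin(2 × 27.12°) = sin 54.240° = 0.8115.
R = (76.37)² × 0.8115 / 10 = 473.3 m.

473.3 m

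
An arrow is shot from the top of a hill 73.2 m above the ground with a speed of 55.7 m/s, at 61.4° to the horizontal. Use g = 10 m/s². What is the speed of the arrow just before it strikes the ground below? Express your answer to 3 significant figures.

67.6 m/s

v_x = 55.7 cos 61.4° = 26.66 m/s is unchanged throughout.
For the vertical component, v_y² = v_y0² + 2 g h = (48.90)² + 2×10×73.2 = 3855, so |v_y| = 62.09 m/s.
Impact speed = √(v_x² + v_y²) = √(710.8 + 3855) = 67.6 m/s.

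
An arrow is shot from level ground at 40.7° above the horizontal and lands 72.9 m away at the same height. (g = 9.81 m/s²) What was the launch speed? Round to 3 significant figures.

26.9 m/s

On level ground, R = v₀² sin(2θ) / g, so v₀ = √(R g / sin 2θ).
sin(2 × 40.7°) = 0.9888.
v₀ = √(72.9 × 9.81 / 0.9888) = √723.2 = 26.9 m/s.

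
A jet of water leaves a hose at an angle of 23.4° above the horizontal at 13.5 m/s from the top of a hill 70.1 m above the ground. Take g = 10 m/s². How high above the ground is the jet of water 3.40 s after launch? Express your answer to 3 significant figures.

v_y0 = 13.5 sin 23.4° = 5.361 m/s.
y(t) = 70.1 + v_y0 t − ½ g t² = 70.1 + 5.361×3.40 − ½×10×3.40² = 30.5 m.

30.5 m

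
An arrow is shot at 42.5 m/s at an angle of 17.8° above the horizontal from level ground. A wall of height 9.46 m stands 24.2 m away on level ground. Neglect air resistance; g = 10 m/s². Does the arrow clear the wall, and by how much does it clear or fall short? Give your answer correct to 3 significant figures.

No — it falls 3.48 m short of clearing the wall.

v_x = 42.5 cos 17.8° = 40.47 m/s; v_y0 = 42.5 sin 17.8° = 12.99 m/s.
Time to reach the wall: t = 24.2 / 40.47 = 0.5980 s.
Height at that point: y = 12.99×0.5980 − 5.000×0.5980² = 5.980 m.
That is 9.46 − 5.980 = 3.48 m below the top of the wall, so the arrow does not clear it.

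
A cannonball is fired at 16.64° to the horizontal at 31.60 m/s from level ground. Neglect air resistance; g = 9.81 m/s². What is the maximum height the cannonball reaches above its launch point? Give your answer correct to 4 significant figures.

4.173 m

Vertical component of launch velocity: v_y = 31.60 sin 16.64° = 9.0489 m/s.
At the highest point the vertical velocity is zero, so v_y² = 2 g h_max.
h_max = (9.0489)² / (2 × 9.81) = 81.883 / 19.62 = 4.173 m.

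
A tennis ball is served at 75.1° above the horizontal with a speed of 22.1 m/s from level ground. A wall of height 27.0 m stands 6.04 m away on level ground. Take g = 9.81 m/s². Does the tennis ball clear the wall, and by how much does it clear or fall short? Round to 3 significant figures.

v_x = 22.1 cos 75.1° = 5.683 m/s; v_y0 = 22.1 sin 75.1° = 21.36 m/s.
Time to reach the wall: t = 6.04 / 5.683 = 1.063 s.
Height at that point: y = 21.36×1.063 − 4.905×1.063² = 17.16 m.
That is 27.0 − 17.16 = 9.84 m below the top of the wall, so the tennis ball does not clear it.

No — it falls 9.84 m short of clearing the wall.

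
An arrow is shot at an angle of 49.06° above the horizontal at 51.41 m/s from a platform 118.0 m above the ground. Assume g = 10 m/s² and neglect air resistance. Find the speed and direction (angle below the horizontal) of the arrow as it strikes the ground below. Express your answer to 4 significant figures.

70.73 m/s at 61.56° below the horizontal

v_x = 51.41 cos 49.06° = 33.687 m/s (constant).
|v_y| at impact = √((38.835)² + 2×10×118.0) = 62.195 m/s.
Speed = √(33.687² + 62.195²) = 70.73 m/s; angle = arctan(62.195/33.687) = 61.56° below horizontal.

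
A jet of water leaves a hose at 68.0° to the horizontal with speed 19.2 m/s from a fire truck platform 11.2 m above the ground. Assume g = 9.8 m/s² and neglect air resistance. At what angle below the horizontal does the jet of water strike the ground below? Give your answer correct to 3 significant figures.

72.7°

v_x = 19.2 cos 68.0° = 7.192 m/s.
At impact |v_y| = √(v_y0² + 2 g h) = √(17.80² + 2×9.8×11.2) = 23.16 m/s.
Angle below horizontal = arctan(|v_y| / v_x) = arctan(23.16 / 7.192) = 72.7°.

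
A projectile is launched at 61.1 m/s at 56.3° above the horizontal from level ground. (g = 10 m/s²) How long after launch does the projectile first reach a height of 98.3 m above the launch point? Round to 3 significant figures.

v_y0 = 61.1 sin 56.3° = 50.83 m/s.
Set y = v_y0 t − ½ g t² = 98.3: 5.000 t² − 50.83 t + 98.3 = 0.
t = [50.83 ± √(2584 − 1966)] / 10 = (50.83 ± 24.86) / 10, giving t = 2.60 s or t = 7.57 s.
The projectile is on the way up at the first time, so t = 2.60 s.

2.60 s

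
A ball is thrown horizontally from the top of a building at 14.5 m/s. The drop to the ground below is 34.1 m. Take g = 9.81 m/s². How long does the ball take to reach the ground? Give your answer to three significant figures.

The horizontal speed doesn't affect the fall. With v_y0 = 0, h = ½ g t².
t = √(2 × 34.1 / 9.81) = √6.952 = 2.64 s.

2.64 s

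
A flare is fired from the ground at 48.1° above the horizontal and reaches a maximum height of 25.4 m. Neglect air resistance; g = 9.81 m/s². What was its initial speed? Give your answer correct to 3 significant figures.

30.0 m/s

At maximum height v_y = 0, so (v₀ sin θ)² = 2 g H.
v₀ sin 48.1° = √(2 × 9.81 × 25.4) = 22.32 m/s.
v₀ = 22.32 / sin 48.1° = 22.32 / 0.7443 = 30.0 m/s.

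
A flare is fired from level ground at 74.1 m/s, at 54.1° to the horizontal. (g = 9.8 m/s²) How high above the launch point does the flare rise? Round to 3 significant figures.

184 m

Vertical component of launch velocity: v_y = 74.1 sin 54.1° = 60.02 m/s.
At the highest point the vertical velocity is zero, so v_y² = 2 g h_max.
h_max = (60.02)² / (2 × 9.8) = 3602 / 19.60 = 184 m.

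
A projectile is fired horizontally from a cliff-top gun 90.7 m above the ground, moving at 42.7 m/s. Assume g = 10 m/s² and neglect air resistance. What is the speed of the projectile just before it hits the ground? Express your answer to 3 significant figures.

60.3 m/s

Fall time: t = √(2 × 90.7 / 10) = 4.259 s.
At impact: v_x = 42.7 m/s (unchanged), v_y = g t = 10 × 4.259 = 42.59 m/s.
Speed = √(v_x² + v_y²) = √(1823 + 1814) = 60.3 m/s.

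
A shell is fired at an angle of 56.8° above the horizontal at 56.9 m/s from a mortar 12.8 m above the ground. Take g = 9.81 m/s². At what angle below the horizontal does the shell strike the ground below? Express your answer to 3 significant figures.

58.2°

v_x = 56.9 cos 56.8° = 31.16 m/s.
At impact |v_y| = √(v_y0² + 2 g h) = √(47.61² + 2×9.81×12.8) = 50.18 m/s.
Angle below horizontal = arctan(|v_y| / v_x) = arctan(50.18 / 31.16) = 58.2°.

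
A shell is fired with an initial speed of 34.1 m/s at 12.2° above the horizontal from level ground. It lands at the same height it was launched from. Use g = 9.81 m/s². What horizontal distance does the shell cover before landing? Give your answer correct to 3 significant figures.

49.0 m

Components: v_x = 34.1 cos 12.2° = 33.33 m/s, v_y = 34.1 sin 12.2° = 7.206 m/s.
Time of flight (same landing height): t = 2 v_y / g = 2 × 7.206 / 9.81 = 1.469 s.
Range: R = v_x · t = 33.33 × 1.469 = 49.0 m.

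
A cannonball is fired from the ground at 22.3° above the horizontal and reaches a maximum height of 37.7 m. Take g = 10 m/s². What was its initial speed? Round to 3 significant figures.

At maximum height v_y = 0, so (v₀ sin θ)² = 2 g H.
v₀ sin 22.3° = √(2 × 10 × 37.7) = 27.46 m/s.
v₀ = 27.46 / sin 22.3° = 27.46 / 0.3795 = 72.4 m/s.

72.4 m/s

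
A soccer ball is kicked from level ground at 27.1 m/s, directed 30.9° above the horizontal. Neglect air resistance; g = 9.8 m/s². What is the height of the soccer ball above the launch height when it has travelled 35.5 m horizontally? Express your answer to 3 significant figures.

9.83 m

v_x = 27.1 cos 30.9° = 23.25 m/s, v_y0 = 27.1 sin 30.9° = 13.92 m/s.
Time to reach x = 35.5 m: t = x / v_x = 35.5 / 23.25 = 1.527 s.
y = v_y0 t − ½ g t² = 13.92×1.527 − 4.900×1.527² = 9.83 m.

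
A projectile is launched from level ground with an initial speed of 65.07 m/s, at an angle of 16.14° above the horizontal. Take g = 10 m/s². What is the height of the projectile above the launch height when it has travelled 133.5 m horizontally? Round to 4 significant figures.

v_x = 65.07 cos 16.14° = 62.505 m/s, v_y0 = 65.07 sin 16.14° = 18.089 m/s.
Time to reach x = 133.5 m: t = x / v_x = 133.5 / 62.505 = 2.1358 s.
y = v_y0 t − ½ g t² = 18.089×2.1358 − 5.000×2.1358² = 15.83 m.

15.83 m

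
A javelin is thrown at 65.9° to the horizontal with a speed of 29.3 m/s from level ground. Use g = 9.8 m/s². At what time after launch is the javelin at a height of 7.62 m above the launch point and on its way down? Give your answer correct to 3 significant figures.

v_y0 = 29.3 sin 65.9° = 26.75 m/s.
Set y = v_y0 t − ½ g t² = 7.62: 4.900 t² − 26.75 t + 7.62 = 0.
t = [26.75 ± √(715.6 − 149.4)] / 9.8 = (26.75 ± 23.79) / 9.8, giving t = 0.302 s or t = 5.16 s.
On the way down corresponds to the larger root: t = 5.16 s.

5.16 s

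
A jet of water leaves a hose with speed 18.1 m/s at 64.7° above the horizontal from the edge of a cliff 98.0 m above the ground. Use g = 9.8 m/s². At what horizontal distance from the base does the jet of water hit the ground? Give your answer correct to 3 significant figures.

Components: v_x = 18.1 cos 64.7° = 7.735 m/s, v_y = 18.1 sin 64.7° = 16.36 m/s.
Vertical: 0 = 98.0 + 16.36 t − ½(9.8) t² ⇒ 4.900 t² − 16.36 t − 98.0 = 0.
t = [16.36 + √(267.6 + 1921)] / 9.800 = 6.443 s.
Horizontal: R = v_x · t = 7.735 × 6.443 = 49.8 m.

49.8 m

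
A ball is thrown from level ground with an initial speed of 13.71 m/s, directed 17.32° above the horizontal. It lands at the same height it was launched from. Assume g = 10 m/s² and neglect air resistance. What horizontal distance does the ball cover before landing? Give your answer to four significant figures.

10.68 m

Components: v_x = 13.71 cos 17.32° = 13.088 m/s, v_y = 13.71 sin 17.32° = 4.0816 m/s.
Time of flight (same landing height): t = 2 v_y / g = 2 × 4.0816 / 10 = 0.81632 s.
Range: R = v_x · t = 13.088 × 0.81632 = 10.68 m.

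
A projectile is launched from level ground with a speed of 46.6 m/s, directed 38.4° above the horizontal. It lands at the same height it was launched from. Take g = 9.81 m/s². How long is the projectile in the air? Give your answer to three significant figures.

5.90 s

Vertical component: v_y = 46.6 sin 38.4° = 28.95 m/s.
For a projectile landing at launch height, time of flight is t = 2 v_y / g = 2 × 28.95 / 9.81 = 5.90 s.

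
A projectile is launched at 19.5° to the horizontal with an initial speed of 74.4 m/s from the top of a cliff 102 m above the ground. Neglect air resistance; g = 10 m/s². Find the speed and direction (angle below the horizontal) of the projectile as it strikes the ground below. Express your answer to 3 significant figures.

v_x = 74.4 cos 19.5° = 70.13 m/s (constant).
|v_y| at impact = √((24.84)² + 2×10×102) = 51.55 m/s.
Speed = √(70.13² + 51.55²) = 87.0 m/s; angle = arctan(51.55/70.13) = 36.3° below horizontal.

87.0 m/s at 36.3° below the horizontal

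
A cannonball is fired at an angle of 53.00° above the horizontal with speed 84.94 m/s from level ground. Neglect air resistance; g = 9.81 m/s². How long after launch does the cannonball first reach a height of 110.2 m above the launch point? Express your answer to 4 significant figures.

v_y0 = 84.94 sin 53.00° = 67.836 m/s.
Set y = v_y0 t − ½ g t² = 110.2: 4.905 t² − 67.836 t + 110.2 = 0.
t = [67.836 ± √(4601.7 − 2162.1)] / 9.81 = (67.836 ± 49.392) / 9.81, giving t = 1.880 s or t = 11.95 s.
The cannonball is on the way up at the first time, so t = 1.880 s.

1.880 s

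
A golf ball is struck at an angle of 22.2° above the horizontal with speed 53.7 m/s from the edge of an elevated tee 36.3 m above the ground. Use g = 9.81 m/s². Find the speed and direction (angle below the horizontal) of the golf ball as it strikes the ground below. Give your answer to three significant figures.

v_x = 53.7 cos 22.2° = 49.72 m/s (constant).
|v_y| at impact = √((20.29)² + 2×9.81×36.3) = 33.52 m/s.
Speed = √(49.72² + 33.52²) = 60.0 m/s; angle = arctan(33.52/49.72) = 34.0° below horizontal.

60.0 m/s at 34.0° below the horizontal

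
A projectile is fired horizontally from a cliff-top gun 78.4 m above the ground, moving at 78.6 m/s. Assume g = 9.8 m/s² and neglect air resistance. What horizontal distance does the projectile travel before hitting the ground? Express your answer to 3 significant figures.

314 m

Initial vertical velocity is zero, so the fall time comes from h = ½ g t²: t = √(2 × 78.4 / 9.8) = 4.000 s.
Horizontal motion is uniform at 78.6 m/s, so x = 78.6 × 4.000 = 314 m.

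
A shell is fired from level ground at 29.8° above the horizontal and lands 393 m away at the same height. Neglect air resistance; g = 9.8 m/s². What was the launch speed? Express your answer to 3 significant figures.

66.8 m/s

On level ground, R = v₀² sin(2θ) / g, so v₀ = √(R g / sin 2θ).
sin(2 × 29.8°) = 0.8625.
v₀ = √(393 × 9.8 / 0.8625) = √4465 = 66.8 m/s.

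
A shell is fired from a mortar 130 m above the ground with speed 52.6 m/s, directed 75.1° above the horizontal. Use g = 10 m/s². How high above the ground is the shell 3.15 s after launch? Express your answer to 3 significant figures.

v_y0 = 52.6 sin 75.1° = 50.83 m/s.
y(t) = 130 + v_y0 t − ½ g t² = 130 + 50.83×3.15 − ½×10×3.15² = 241 m.

241 m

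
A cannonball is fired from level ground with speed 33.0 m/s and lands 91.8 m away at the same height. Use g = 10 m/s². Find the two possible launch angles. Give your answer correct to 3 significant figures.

Level-ground range: R = v₀² sin(2θ)/g ⇒ sin 2θ = R g / v₀² = 91.8×10/33.0² = 0.8430.
2θ = arcsin(0.8430) = 57.46° or 180° − 57.46° = 122.54°.
So θ = 28.7° or θ = 61.3°.

28.7° and 61.3°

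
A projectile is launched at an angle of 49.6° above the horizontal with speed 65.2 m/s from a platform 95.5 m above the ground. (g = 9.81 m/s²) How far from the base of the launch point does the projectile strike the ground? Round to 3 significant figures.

498 m

Components: v_x = 65.2 cos 49.6° = 42.26 m/s, v_y = 65.2 sin 49.6° = 49.65 m/s.
Vertical: 0 = 95.5 + 49.65 t − ½(9.81) t² ⇒ 4.905 t² − 49.65 t − 95.5 = 0.
t = [49.65 + √(2465 + 1874)] / 9.810 = 11.78 s.
Horizontal: R = v_x · t = 42.26 × 11.78 = 498 m.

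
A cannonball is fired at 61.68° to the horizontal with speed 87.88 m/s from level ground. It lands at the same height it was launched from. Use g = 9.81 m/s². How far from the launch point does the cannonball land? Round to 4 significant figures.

657.5 m

Components: v_x = 87.88 cos 61.68° = 41.690 m/s, v_y = 87.88 sin 61.68° = 77.362 m/s.
Time of flight (same landing height): t = 2 v_y / g = 2 × 77.362 / 9.81 = 15.772 s.
Range: R = v_x · t = 41.690 × 15.772 = 657.5 m.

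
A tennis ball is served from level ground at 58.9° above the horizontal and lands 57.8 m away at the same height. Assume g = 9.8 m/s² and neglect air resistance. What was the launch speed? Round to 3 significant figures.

On level ground, R = v₀² sin(2θ) / g, so v₀ = √(R g / sin 2θ).
sin(2 × 58.9°) = 0.8846.
v₀ = √(57.8 × 9.8 / 0.8846) = √640.3 = 25.3 m/s.

25.3 m/s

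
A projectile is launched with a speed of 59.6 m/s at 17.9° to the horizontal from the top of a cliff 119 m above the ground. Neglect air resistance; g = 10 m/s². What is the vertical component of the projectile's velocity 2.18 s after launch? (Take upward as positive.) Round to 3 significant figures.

-3.48 m/s

Initial vertical component: v_y0 = 59.6 sin 17.9° = 18.32 m/s.
v_y(t) = v_y0 − g t = 18.32 − 10 × 2.18 = -3.48 m/s.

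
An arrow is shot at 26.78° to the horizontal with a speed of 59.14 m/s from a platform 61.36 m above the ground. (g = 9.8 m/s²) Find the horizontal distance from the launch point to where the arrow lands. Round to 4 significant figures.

Components: v_x = 59.14 cos 26.78° = 52.797 m/s, v_y = 59.14 sin 26.78° = 26.646 m/s.
Vertical: 0 = 61.36 + 26.646 t − ½(9.8) t² ⇒ 4.900 t² − 26.646 t − 61.36 = 0.
t = [26.646 + √(710.01 + 1202.7)] / 9.800 = 7.1817 s.
Horizontal: R = v_x · t = 52.797 × 7.1817 = 379.2 m.

379.2 m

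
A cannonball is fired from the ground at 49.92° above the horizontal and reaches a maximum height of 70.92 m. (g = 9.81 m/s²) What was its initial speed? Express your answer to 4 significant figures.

48.75 m/s

At maximum height v_y = 0, so (v₀ sin θ)² = 2 g H.
v₀ sin 49.92° = √(2 × 9.81 × 70.92) = 37.302 m/s.
v₀ = 37.302 / sin 49.92° = 37.302 / 0.7651 = 48.75 m/s.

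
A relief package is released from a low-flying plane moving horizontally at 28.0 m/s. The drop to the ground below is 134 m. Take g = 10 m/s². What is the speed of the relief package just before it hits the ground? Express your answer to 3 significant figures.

58.9 m/s

Fall time: t = √(2 × 134 / 10) = 5.177 s.
At impact: v_x = 28.0 m/s (unchanged), v_y = g t = 10 × 5.177 = 51.77 m/s.
Speed = √(v_x² + v_y²) = √(784.0 + 2680) = 58.9 m/s.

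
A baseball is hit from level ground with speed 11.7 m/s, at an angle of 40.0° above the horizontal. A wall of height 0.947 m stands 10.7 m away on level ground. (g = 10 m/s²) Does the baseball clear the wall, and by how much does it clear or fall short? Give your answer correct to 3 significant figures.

v_x = 11.7 cos 40.0° = 8.963 m/s; v_y0 = 11.7 sin 40.0° = 7.521 m/s.
Time to reach the wall: t = 10.7 / 8.963 = 1.194 s.
Height at that point: y = 7.521×1.194 − 5.000×1.194² = 1.852 m.
That is 1.852 − 0.947 = 0.905 m above the top of the wall, so the baseball clears it.

Yes — it clears the wall by 0.905 m.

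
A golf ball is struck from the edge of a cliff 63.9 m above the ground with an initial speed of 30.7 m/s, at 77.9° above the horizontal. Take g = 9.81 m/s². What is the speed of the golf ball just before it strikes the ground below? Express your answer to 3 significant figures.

46.9 m/s

v_x = 30.7 cos 77.9° = 6.435 m/s is unchanged throughout.
For the vertical component, v_y² = v_y0² + 2 g h = (30.02)² + 2×9.81×63.9 = 2155, so |v_y| = 46.42 m/s.
Impact speed = √(v_x² + v_y²) = √(41.41 + 2155) = 46.9 m/s.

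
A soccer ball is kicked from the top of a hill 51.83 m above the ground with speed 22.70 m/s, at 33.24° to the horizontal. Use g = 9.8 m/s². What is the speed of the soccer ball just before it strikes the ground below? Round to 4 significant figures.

v_x = 22.70 cos 33.24° = 18.986 m/s is unchanged throughout.
For the vertical component, v_y² = v_y0² + 2 g h = (12.443)² + 2×9.8×51.83 = 1170.7, so |v_y| = 34.215 m/s.
Impact speed = √(v_x² + v_y²) = √(360.47 + 1170.7) = 39.13 m/s.

39.13 m/s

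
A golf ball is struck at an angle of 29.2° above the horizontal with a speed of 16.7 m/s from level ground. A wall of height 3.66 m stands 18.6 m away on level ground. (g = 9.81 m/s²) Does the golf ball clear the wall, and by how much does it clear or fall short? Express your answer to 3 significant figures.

No — it falls 1.25 m short of clearing the wall.

v_x = 16.7 cos 29.2° = 14.58 m/s; v_y0 = 16.7 sin 29.2° = 8.147 m/s.
Time to reach the wall: t = 18.6 / 14.58 = 1.276 s.
Height at that point: y = 8.147×1.276 − 4.905×1.276² = 2.409 m.
That is 3.66 − 2.409 = 1.25 m below the top of the wall, so the golf ball does not clear it.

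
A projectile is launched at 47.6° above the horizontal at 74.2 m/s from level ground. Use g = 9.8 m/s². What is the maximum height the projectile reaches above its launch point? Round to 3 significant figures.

153 m

Vertical component of launch velocity: v_y = 74.2 sin 47.6° = 54.79 m/s.
At the highest point the vertical velocity is zero, so v_y² = 2 g h_max.
h_max = (54.79)² / (2 × 9.8) = 3002 / 19.60 = 153 m.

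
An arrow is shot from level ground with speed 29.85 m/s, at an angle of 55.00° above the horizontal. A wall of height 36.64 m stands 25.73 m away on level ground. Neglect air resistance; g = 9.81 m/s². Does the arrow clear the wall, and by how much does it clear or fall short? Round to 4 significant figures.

No — it falls 10.97 m short of clearing the wall.

v_x = 29.85 cos 55.00° = 17.121 m/s; v_y0 = 29.85 sin 55.00° = 24.452 m/s.
Time to reach the wall: t = 25.73 / 17.121 = 1.5028 s.
Height at that point: y = 24.452×1.5028 − 4.905×1.5028² = 25.669 m.
That is 36.64 − 25.669 = 10.97 m below the top of the wall, so the arrow does not clear it.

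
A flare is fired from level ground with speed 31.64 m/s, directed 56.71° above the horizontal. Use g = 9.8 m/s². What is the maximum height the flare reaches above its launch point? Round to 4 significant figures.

Vertical component of launch velocity: v_y = 31.64 sin 56.71° = 26.448 m/s.
At the highest point the vertical velocity is zero, so v_y² = 2 g h_max.
h_max = (26.448)² / (2 × 9.8) = 699.50 / 19.60 = 35.69 m.

35.69 m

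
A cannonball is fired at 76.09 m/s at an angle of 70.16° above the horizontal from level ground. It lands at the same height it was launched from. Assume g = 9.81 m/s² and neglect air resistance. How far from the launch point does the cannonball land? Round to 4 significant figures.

376.8 m

Components: v_x = 76.09 cos 70.16° = 25.825 m/s, v_y = 76.09 sin 70.16° = 71.574 m/s.
Time of flight (same landing height): t = 2 v_y / g = 2 × 71.574 / 9.81 = 14.592 s.
Range: R = v_x · t = 25.825 × 14.592 = 376.8 m.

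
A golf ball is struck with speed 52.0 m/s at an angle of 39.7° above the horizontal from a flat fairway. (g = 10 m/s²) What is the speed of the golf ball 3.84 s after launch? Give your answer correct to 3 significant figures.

v_x = 52.0 cos 39.7° = 40.01 m/s (constant).
v_y(t) = 52.0 sin 39.7° − g t = 33.22 − 10 × 3.84 = -5.180 m/s.
Speed = √(v_x² + v_y²) = √(1601 + 26.83) = 40.3 m/s.

40.3 m/s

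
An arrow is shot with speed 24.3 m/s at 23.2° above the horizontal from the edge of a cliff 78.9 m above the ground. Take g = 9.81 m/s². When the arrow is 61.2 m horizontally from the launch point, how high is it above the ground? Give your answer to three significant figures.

v_x = 24.3 cos 23.2° = 22.33 m/s, v_y0 = 24.3 sin 23.2° = 9.573 m/s.
Time to reach x = 61.2 m: t = x / v_x = 61.2 / 22.33 = 2.741 s.
y = 78.9 + v_y0 t − ½ g t² = 78.9 + 9.573×2.741 − 4.905×2.741² = 68.3 m.

68.3 m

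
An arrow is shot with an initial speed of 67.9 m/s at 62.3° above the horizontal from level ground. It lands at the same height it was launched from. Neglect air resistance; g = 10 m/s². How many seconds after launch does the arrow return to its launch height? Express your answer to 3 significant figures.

Vertical component: v_y = 67.9 sin 62.3° = 60.12 m/s.
For a projectile landing at launch height, time of flight is t = 2 v_y / g = 2 × 60.12 / 10 = 12.0 s.

12.0 s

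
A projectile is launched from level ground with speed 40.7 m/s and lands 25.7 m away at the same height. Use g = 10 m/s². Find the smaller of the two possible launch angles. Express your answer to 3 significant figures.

Level-ground range: R = v₀² sin(2θ)/g ⇒ sin 2θ = R g / v₀² = 25.7×10/40.7² = 0.1551.
2θ = arcsin(0.1551) = 8.923° or 180° − 8.923° = 171.077°.
So θ = 4.46° or θ = 85.5°.

4.46°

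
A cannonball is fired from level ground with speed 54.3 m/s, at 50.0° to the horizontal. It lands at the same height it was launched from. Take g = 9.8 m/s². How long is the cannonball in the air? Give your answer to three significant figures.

Vertical component: v_y = 54.3 sin 50.0° = 41.60 m/s.
For a projectile landing at launch height, time of flight is t = 2 v_y / g = 2 × 41.60 / 9.8 = 8.49 s.

8.49 s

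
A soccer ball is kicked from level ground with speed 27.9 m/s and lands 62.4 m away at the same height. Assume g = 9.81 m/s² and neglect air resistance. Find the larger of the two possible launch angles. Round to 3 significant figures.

Level-ground range: R = v₀² sin(2θ)/g ⇒ sin 2θ = R g / v₀² = 62.4×9.81/27.9² = 0.7864.
2θ = arcsin(0.7864) = 51.85° or 180° − 51.85° = 128.15°.
So θ = 25.9° or θ = 64.1°.

64.1°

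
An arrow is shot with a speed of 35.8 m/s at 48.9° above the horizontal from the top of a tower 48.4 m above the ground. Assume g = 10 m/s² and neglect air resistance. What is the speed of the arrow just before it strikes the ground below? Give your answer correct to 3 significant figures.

47.4 m/s

v_x = 35.8 cos 48.9° = 23.53 m/s is unchanged throughout.
For the vertical component, v_y² = v_y0² + 2 g h = (26.98)² + 2×10×48.4 = 1696, so |v_y| = 41.18 m/s.
Impact speed = √(v_x² + v_y²) = √(553.7 + 1696) = 47.4 m/s.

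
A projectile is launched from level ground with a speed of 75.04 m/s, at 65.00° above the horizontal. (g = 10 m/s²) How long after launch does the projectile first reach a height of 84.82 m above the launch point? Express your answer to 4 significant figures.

1.389 s

v_y0 = 75.04 sin 65.00° = 68.009 m/s.
Set y = v_y0 t − ½ g t² = 84.82: 5.000 t² − 68.009 t + 84.82 = 0.
t = [68.009 ± √(4625.2 − 1696.4)] / 10 = (68.009 ± 54.118) / 10, giving t = 1.389 s or t = 12.21 s.
The projectile is on the way up at the first time, so t = 1.389 s.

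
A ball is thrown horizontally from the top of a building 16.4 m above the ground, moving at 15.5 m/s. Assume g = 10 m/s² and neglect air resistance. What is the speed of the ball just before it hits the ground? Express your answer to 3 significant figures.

Fall time: t = √(2 × 16.4 / 10) = 1.811 s.
At impact: v_x = 15.5 m/s (unchanged), v_y = g t = 10 × 1.811 = 18.11 m/s.
Speed = √(v_x² + v_y²) = √(240.2 + 328.0) = 23.8 m/s.

23.8 m/s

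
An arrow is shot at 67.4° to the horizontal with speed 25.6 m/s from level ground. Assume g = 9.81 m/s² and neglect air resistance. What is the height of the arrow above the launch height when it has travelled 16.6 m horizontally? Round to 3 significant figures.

25.9 m

v_x = 25.6 cos 67.4° = 9.838 m/s, v_y0 = 25.6 sin 67.4° = 23.63 m/s.
Time to reach x = 16.6 m: t = x / v_x = 16.6 / 9.838 = 1.687 s.
y = v_y0 t − ½ g t² = 23.63×1.687 − 4.905×1.687² = 25.9 m.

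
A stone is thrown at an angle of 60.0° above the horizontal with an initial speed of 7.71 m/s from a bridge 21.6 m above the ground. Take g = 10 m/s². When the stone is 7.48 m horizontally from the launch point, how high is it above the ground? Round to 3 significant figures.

v_x = 7.71 cos 60.0° = 3.855 m/s, v_y0 = 7.71 sin 60.0° = 6.677 m/s.
Time to reach x = 7.48 m: t = x / v_x = 7.48 / 3.855 = 1.940 s.
y = 21.6 + v_y0 t − ½ g t² = 21.6 + 6.677×1.940 − 5.000×1.940² = 15.7 m.

15.7 m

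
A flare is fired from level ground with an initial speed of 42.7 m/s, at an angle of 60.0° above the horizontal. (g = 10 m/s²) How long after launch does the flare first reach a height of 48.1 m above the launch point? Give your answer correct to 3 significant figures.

v_y0 = 42.7 sin 60.0° = 36.98 m/s.
Set y = v_y0 t − ½ g t² = 48.1: 5.000 t² − 36.98 t + 48.1 = 0.
t = [36.98 ± √(1368 − 962.0)] / 10 = (36.98 ± 20.15) / 10, giving t = 1.68 s or t = 5.71 s.
The flare is on the way up at the first time, so t = 1.68 s.

1.68 s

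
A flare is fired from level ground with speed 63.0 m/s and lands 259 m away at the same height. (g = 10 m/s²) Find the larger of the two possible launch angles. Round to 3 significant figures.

69.6°

Level-ground range: R = v₀² sin(2θ)/g ⇒ sin 2θ = R g / v₀² = 259×10/63.0² = 0.6526.
2θ = arcsin(0.6526) = 40.74° or 180° − 40.74° = 139.26°.
So θ = 20.4° or θ = 69.6°.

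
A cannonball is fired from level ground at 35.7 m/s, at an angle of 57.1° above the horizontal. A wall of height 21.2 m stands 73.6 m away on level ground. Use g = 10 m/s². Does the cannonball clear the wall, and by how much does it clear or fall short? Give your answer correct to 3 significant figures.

Yes — it clears the wall by 20.5 m.

v_x = 35.7 cos 57.1° = 19.39 m/s; v_y0 = 35.7 sin 57.1° = 29.97 m/s.
Time to reach the wall: t = 73.6 / 19.39 = 3.796 s.
Height at that point: y = 29.97×3.796 − 5.000×3.796² = 41.72 m.
That is 41.72 − 21.2 = 20.5 m above the top of the wall, so the cannonball clears it.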